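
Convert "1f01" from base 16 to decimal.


Input: "1f01" in base 16
Positional expansion:
  Digit '1' (value 1) x 16^3 = 4096
  Digit 'f' (value 15) x 16^2 = 3840
  Digit '0' (value 0) x 16^1 = 0
  Digit '1' (value 1) x 16^0 = 1
Sum = 7937

7937


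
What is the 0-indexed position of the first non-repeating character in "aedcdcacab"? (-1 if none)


Input: aedcdcacab
Character frequencies:
  'a': 3
  'b': 1
  'c': 3
  'd': 2
  'e': 1
Scanning left to right for freq == 1:
  Position 0 ('a'): freq=3, skip
  Position 1 ('e'): unique! => answer = 1

1


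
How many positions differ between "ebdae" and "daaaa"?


Comparing "ebdae" and "daaaa" position by position:
  Position 0: 'e' vs 'd' => DIFFER
  Position 1: 'b' vs 'a' => DIFFER
  Position 2: 'd' vs 'a' => DIFFER
  Position 3: 'a' vs 'a' => same
  Position 4: 'e' vs 'a' => DIFFER
Positions that differ: 4

4


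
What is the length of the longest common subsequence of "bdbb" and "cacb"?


LCS of "bdbb" and "cacb"
DP table:
           c    a    c    b
      0    0    0    0    0
  b   0    0    0    0    1
  d   0    0    0    0    1
  b   0    0    0    0    1
  b   0    0    0    0    1
LCS length = dp[4][4] = 1

1


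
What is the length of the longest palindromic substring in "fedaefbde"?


Input: "fedaefbde"
Checking substrings for palindromes:
  No multi-char palindromic substrings found
Longest palindromic substring: "f" with length 1

1


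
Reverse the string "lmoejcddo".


Input: lmoejcddo
Reading characters right to left:
  Position 8: 'o'
  Position 7: 'd'
  Position 6: 'd'
  Position 5: 'c'
  Position 4: 'j'
  Position 3: 'e'
  Position 2: 'o'
  Position 1: 'm'
  Position 0: 'l'
Reversed: oddcjeoml

oddcjeoml


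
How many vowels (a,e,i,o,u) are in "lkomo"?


Input: lkomo
Checking each character:
  'l' at position 0: consonant
  'k' at position 1: consonant
  'o' at position 2: vowel (running total: 1)
  'm' at position 3: consonant
  'o' at position 4: vowel (running total: 2)
Total vowels: 2

2


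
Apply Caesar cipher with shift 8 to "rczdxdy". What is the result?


Caesar cipher: shift "rczdxdy" by 8
  'r' (pos 17) + 8 = pos 25 = 'z'
  'c' (pos 2) + 8 = pos 10 = 'k'
  'z' (pos 25) + 8 = pos 7 = 'h'
  'd' (pos 3) + 8 = pos 11 = 'l'
  'x' (pos 23) + 8 = pos 5 = 'f'
  'd' (pos 3) + 8 = pos 11 = 'l'
  'y' (pos 24) + 8 = pos 6 = 'g'
Result: zkhlflg

zkhlflg


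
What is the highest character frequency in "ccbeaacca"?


Input: ccbeaacca
Character counts:
  'a': 3
  'b': 1
  'c': 4
  'e': 1
Maximum frequency: 4

4


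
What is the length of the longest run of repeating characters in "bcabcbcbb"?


Input: "bcabcbcbb"
Scanning for longest run:
  Position 1 ('c'): new char, reset run to 1
  Position 2 ('a'): new char, reset run to 1
  Position 3 ('b'): new char, reset run to 1
  Position 4 ('c'): new char, reset run to 1
  Position 5 ('b'): new char, reset run to 1
  Position 6 ('c'): new char, reset run to 1
  Position 7 ('b'): new char, reset run to 1
  Position 8 ('b'): continues run of 'b', length=2
Longest run: 'b' with length 2

2


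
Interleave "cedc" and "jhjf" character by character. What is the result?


Interleaving "cedc" and "jhjf":
  Position 0: 'c' from first, 'j' from second => "cj"
  Position 1: 'e' from first, 'h' from second => "eh"
  Position 2: 'd' from first, 'j' from second => "dj"
  Position 3: 'c' from first, 'f' from second => "cf"
Result: cjehdjcf

cjehdjcf


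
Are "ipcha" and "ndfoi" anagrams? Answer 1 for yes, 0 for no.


Strings: "ipcha", "ndfoi"
Sorted first:  achip
Sorted second: dfino
Differ at position 0: 'a' vs 'd' => not anagrams

0


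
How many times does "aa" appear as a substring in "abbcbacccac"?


Searching for "aa" in "abbcbacccac"
Scanning each position:
  Position 0: "ab" => no
  Position 1: "bb" => no
  Position 2: "bc" => no
  Position 3: "cb" => no
  Position 4: "ba" => no
  Position 5: "ac" => no
  Position 6: "cc" => no
  Position 7: "cc" => no
  Position 8: "ca" => no
  Position 9: "ac" => no
Total occurrences: 0

0


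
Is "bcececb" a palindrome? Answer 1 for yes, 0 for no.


Input: bcececb
Reversed: bcececb
  Compare pos 0 ('b') with pos 6 ('b'): match
  Compare pos 1 ('c') with pos 5 ('c'): match
  Compare pos 2 ('e') with pos 4 ('e'): match
Result: palindrome

1


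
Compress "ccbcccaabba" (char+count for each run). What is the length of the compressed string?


Input: ccbcccaabba
Runs:
  'c' x 2 => "c2"
  'b' x 1 => "b1"
  'c' x 3 => "c3"
  'a' x 2 => "a2"
  'b' x 2 => "b2"
  'a' x 1 => "a1"
Compressed: "c2b1c3a2b2a1"
Compressed length: 12

12


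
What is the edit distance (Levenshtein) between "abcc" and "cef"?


Computing edit distance: "abcc" -> "cef"
DP table:
           c    e    f
      0    1    2    3
  a   1    1    2    3
  b   2    2    2    3
  c   3    2    3    3
  c   4    3    3    4
Edit distance = dp[4][3] = 4

4


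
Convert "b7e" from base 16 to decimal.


Input: "b7e" in base 16
Positional expansion:
  Digit 'b' (value 11) x 16^2 = 2816
  Digit '7' (value 7) x 16^1 = 112
  Digit 'e' (value 14) x 16^0 = 14
Sum = 2942

2942


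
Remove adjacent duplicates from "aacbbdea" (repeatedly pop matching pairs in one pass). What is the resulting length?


Input: aacbbdea
Stack-based adjacent duplicate removal:
  Read 'a': push. Stack: a
  Read 'a': matches stack top 'a' => pop. Stack: (empty)
  Read 'c': push. Stack: c
  Read 'b': push. Stack: cb
  Read 'b': matches stack top 'b' => pop. Stack: c
  Read 'd': push. Stack: cd
  Read 'e': push. Stack: cde
  Read 'a': push. Stack: cdea
Final stack: "cdea" (length 4)

4


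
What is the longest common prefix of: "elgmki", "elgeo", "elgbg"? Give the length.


Words: elgmki, elgeo, elgbg
  Position 0: all 'e' => match
  Position 1: all 'l' => match
  Position 2: all 'g' => match
  Position 3: ('m', 'e', 'b') => mismatch, stop
LCP = "elg" (length 3)

3


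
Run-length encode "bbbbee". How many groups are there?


Input: bbbbee
Scanning for consecutive runs:
  Group 1: 'b' x 4 (positions 0-3)
  Group 2: 'e' x 2 (positions 4-5)
Total groups: 2

2


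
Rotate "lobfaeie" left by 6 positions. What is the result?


Input: "lobfaeie", rotate left by 6
First 6 characters: "lobfae"
Remaining characters: "ie"
Concatenate remaining + first: "ie" + "lobfae" = "ielobfae"

ielobfae


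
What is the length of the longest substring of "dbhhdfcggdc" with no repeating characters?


Input: "dbhhdfcggdc"
Sliding window (track last position of each char):
  Position 0 ('d'): window [0,0] length 1 -- new best
  Position 1 ('b'): window [0,1] length 2 -- new best
  Position 2 ('h'): window [0,2] length 3 -- new best
  Position 3 ('h'): repeat (last at 2), move window start to 3
  Position 3 ('h'): window [3,3] length 1
  Position 4 ('d'): window [3,4] length 2
  Position 5 ('f'): window [3,5] length 3
  Position 6 ('c'): window [3,6] length 4 -- new best
  Position 7 ('g'): window [3,7] length 5 -- new best
  Position 8 ('g'): repeat (last at 7), move window start to 8
  Position 8 ('g'): window [8,8] length 1
  Position 9 ('d'): window [8,9] length 2
  Position 10 ('c'): window [8,10] length 3
Longest substring with no repeats: "hdfcg" with length 5

5


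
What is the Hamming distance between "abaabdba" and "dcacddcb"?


Comparing "abaabdba" and "dcacddcb" position by position:
  Position 0: 'a' vs 'd' => differ
  Position 1: 'b' vs 'c' => differ
  Position 2: 'a' vs 'a' => same
  Position 3: 'a' vs 'c' => differ
  Position 4: 'b' vs 'd' => differ
  Position 5: 'd' vs 'd' => same
  Position 6: 'b' vs 'c' => differ
  Position 7: 'a' vs 'b' => differ
Total differences (Hamming distance): 6

6


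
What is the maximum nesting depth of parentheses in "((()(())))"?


Input: "((()(())))"
Tracking depth:
  Position 0 '(': depth becomes 1
  Position 1 '(': depth becomes 2
  Position 2 '(': depth becomes 3
  Position 3 ')': depth becomes 2
  Position 4 '(': depth becomes 3
  Position 5 '(': depth becomes 4
  Position 6 ')': depth becomes 3
  Position 7 ')': depth becomes 2
  Position 8 ')': depth becomes 1
  Position 9 ')': depth becomes 0
Maximum depth reached: 4

4


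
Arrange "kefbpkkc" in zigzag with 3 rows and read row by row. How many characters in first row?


Zigzag "kefbpkkc" into 3 rows:
Placing characters:
  'k' => row 0
  'e' => row 1
  'f' => row 2
  'b' => row 1
  'p' => row 0
  'k' => row 1
  'k' => row 2
  'c' => row 1
Rows:
  Row 0: "kp"
  Row 1: "ebkc"
  Row 2: "fk"
First row length: 2

2


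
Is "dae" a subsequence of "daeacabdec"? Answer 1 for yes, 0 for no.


Check if "dae" is a subsequence of "daeacabdec"
Greedy scan:
  Position 0 ('d'): matches sub[0] = 'd'
  Position 1 ('a'): matches sub[1] = 'a'
  Position 2 ('e'): matches sub[2] = 'e'
  Position 3 ('a'): no match needed
  Position 4 ('c'): no match needed
  Position 5 ('a'): no match needed
  Position 6 ('b'): no match needed
  Position 7 ('d'): no match needed
  Position 8 ('e'): no match needed
  Position 9 ('c'): no match needed
All 3 characters matched => is a subsequence

1


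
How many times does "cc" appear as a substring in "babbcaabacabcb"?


Searching for "cc" in "babbcaabacabcb"
Scanning each position:
  Position 0: "ba" => no
  Position 1: "ab" => no
  Position 2: "bb" => no
  Position 3: "bc" => no
  Position 4: "ca" => no
  Position 5: "aa" => no
  Position 6: "ab" => no
  Position 7: "ba" => no
  Position 8: "ac" => no
  Position 9: "ca" => no
  Position 10: "ab" => no
  Position 11: "bc" => no
  Position 12: "cb" => no
Total occurrences: 0

0


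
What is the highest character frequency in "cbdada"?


Input: cbdada
Character counts:
  'a': 2
  'b': 1
  'c': 1
  'd': 2
Maximum frequency: 2

2


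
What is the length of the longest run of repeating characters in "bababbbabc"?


Input: "bababbbabc"
Scanning for longest run:
  Position 1 ('a'): new char, reset run to 1
  Position 2 ('b'): new char, reset run to 1
  Position 3 ('a'): new char, reset run to 1
  Position 4 ('b'): new char, reset run to 1
  Position 5 ('b'): continues run of 'b', length=2
  Position 6 ('b'): continues run of 'b', length=3
  Position 7 ('a'): new char, reset run to 1
  Position 8 ('b'): new char, reset run to 1
  Position 9 ('c'): new char, reset run to 1
Longest run: 'b' with length 3

3


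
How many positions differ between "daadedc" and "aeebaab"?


Comparing "daadedc" and "aeebaab" position by position:
  Position 0: 'd' vs 'a' => DIFFER
  Position 1: 'a' vs 'e' => DIFFER
  Position 2: 'a' vs 'e' => DIFFER
  Position 3: 'd' vs 'b' => DIFFER
  Position 4: 'e' vs 'a' => DIFFER
  Position 5: 'd' vs 'a' => DIFFER
  Position 6: 'c' vs 'b' => DIFFER
Positions that differ: 7

7


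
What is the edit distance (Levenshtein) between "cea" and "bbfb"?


Computing edit distance: "cea" -> "bbfb"
DP table:
           b    b    f    b
      0    1    2    3    4
  c   1    1    2    3    4
  e   2    2    2    3    4
  a   3    3    3    3    4
Edit distance = dp[3][4] = 4

4


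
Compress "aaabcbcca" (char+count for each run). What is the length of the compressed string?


Input: aaabcbcca
Runs:
  'a' x 3 => "a3"
  'b' x 1 => "b1"
  'c' x 1 => "c1"
  'b' x 1 => "b1"
  'c' x 2 => "c2"
  'a' x 1 => "a1"
Compressed: "a3b1c1b1c2a1"
Compressed length: 12

12


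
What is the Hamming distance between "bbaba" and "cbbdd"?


Comparing "bbaba" and "cbbdd" position by position:
  Position 0: 'b' vs 'c' => differ
  Position 1: 'b' vs 'b' => same
  Position 2: 'a' vs 'b' => differ
  Position 3: 'b' vs 'd' => differ
  Position 4: 'a' vs 'd' => differ
Total differences (Hamming distance): 4

4


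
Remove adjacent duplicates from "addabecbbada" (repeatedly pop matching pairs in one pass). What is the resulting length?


Input: addabecbbada
Stack-based adjacent duplicate removal:
  Read 'a': push. Stack: a
  Read 'd': push. Stack: ad
  Read 'd': matches stack top 'd' => pop. Stack: a
  Read 'a': matches stack top 'a' => pop. Stack: (empty)
  Read 'b': push. Stack: b
  Read 'e': push. Stack: be
  Read 'c': push. Stack: bec
  Read 'b': push. Stack: becb
  Read 'b': matches stack top 'b' => pop. Stack: bec
  Read 'a': push. Stack: beca
  Read 'd': push. Stack: becad
  Read 'a': push. Stack: becada
Final stack: "becada" (length 6)

6


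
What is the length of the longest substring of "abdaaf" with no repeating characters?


Input: "abdaaf"
Sliding window (track last position of each char):
  Position 0 ('a'): window [0,0] length 1 -- new best
  Position 1 ('b'): window [0,1] length 2 -- new best
  Position 2 ('d'): window [0,2] length 3 -- new best
  Position 3 ('a'): repeat (last at 0), move window start to 1
  Position 3 ('a'): window [1,3] length 3
  Position 4 ('a'): repeat (last at 3), move window start to 4
  Position 4 ('a'): window [4,4] length 1
  Position 5 ('f'): window [4,5] length 2
Longest substring with no repeats: "abd" with length 3

3


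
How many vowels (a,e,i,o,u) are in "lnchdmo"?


Input: lnchdmo
Checking each character:
  'l' at position 0: consonant
  'n' at position 1: consonant
  'c' at position 2: consonant
  'h' at position 3: consonant
  'd' at position 4: consonant
  'm' at position 5: consonant
  'o' at position 6: vowel (running total: 1)
Total vowels: 1

1


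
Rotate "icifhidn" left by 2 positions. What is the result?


Input: "icifhidn", rotate left by 2
First 2 characters: "ic"
Remaining characters: "ifhidn"
Concatenate remaining + first: "ifhidn" + "ic" = "ifhidnic"

ifhidnic


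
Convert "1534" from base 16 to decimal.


Input: "1534" in base 16
Positional expansion:
  Digit '1' (value 1) x 16^3 = 4096
  Digit '5' (value 5) x 16^2 = 1280
  Digit '3' (value 3) x 16^1 = 48
  Digit '4' (value 4) x 16^0 = 4
Sum = 5428

5428


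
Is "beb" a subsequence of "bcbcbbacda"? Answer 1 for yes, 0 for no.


Check if "beb" is a subsequence of "bcbcbbacda"
Greedy scan:
  Position 0 ('b'): matches sub[0] = 'b'
  Position 1 ('c'): no match needed
  Position 2 ('b'): no match needed
  Position 3 ('c'): no match needed
  Position 4 ('b'): no match needed
  Position 5 ('b'): no match needed
  Position 6 ('a'): no match needed
  Position 7 ('c'): no match needed
  Position 8 ('d'): no match needed
  Position 9 ('a'): no match needed
Only matched 1/3 characters => not a subsequence

0


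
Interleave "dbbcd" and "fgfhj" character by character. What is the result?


Interleaving "dbbcd" and "fgfhj":
  Position 0: 'd' from first, 'f' from second => "df"
  Position 1: 'b' from first, 'g' from second => "bg"
  Position 2: 'b' from first, 'f' from second => "bf"
  Position 3: 'c' from first, 'h' from second => "ch"
  Position 4: 'd' from first, 'j' from second => "dj"
Result: dfbgbfchdj

dfbgbfchdj


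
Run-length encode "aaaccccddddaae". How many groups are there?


Input: aaaccccddddaae
Scanning for consecutive runs:
  Group 1: 'a' x 3 (positions 0-2)
  Group 2: 'c' x 4 (positions 3-6)
  Group 3: 'd' x 4 (positions 7-10)
  Group 4: 'a' x 2 (positions 11-12)
  Group 5: 'e' x 1 (positions 13-13)
Total groups: 5

5


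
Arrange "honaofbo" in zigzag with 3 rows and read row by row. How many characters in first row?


Zigzag "honaofbo" into 3 rows:
Placing characters:
  'h' => row 0
  'o' => row 1
  'n' => row 2
  'a' => row 1
  'o' => row 0
  'f' => row 1
  'b' => row 2
  'o' => row 1
Rows:
  Row 0: "ho"
  Row 1: "oafo"
  Row 2: "nb"
First row length: 2

2


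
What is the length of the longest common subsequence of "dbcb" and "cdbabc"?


LCS of "dbcb" and "cdbabc"
DP table:
           c    d    b    a    b    c
      0    0    0    0    0    0    0
  d   0    0    1    1    1    1    1
  b   0    0    1    2    2    2    2
  c   0    1    1    2    2    2    3
  b   0    1    1    2    2    3    3
LCS length = dp[4][6] = 3

3


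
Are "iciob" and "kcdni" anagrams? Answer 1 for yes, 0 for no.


Strings: "iciob", "kcdni"
Sorted first:  bciio
Sorted second: cdikn
Differ at position 0: 'b' vs 'c' => not anagrams

0


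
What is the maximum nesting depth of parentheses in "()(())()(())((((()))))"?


Input: "()(())()(())((((()))))"
Tracking depth:
  Position 0 '(': depth becomes 1
  Position 1 ')': depth becomes 0
  Position 2 '(': depth becomes 1
  Position 3 '(': depth becomes 2
  Position 4 ')': depth becomes 1
  Position 5 ')': depth becomes 0
  Position 6 '(': depth becomes 1
  Position 7 ')': depth becomes 0
  Position 8 '(': depth becomes 1
  Position 9 '(': depth becomes 2
  Position 10 ')': depth becomes 1
  Position 11 ')': depth becomes 0
  Position 12 '(': depth becomes 1
  Position 13 '(': depth becomes 2
  Position 14 '(': depth becomes 3
  Position 15 '(': depth becomes 4
  Position 16 '(': depth becomes 5
  Position 17 ')': depth becomes 4
  Position 18 ')': depth becomes 3
  Position 19 ')': depth becomes 2
  Position 20 ')': depth becomes 1
  Position 21 ')': depth becomes 0
Maximum depth reached: 5

5


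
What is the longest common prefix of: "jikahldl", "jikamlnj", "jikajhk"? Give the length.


Words: jikahldl, jikamlnj, jikajhk
  Position 0: all 'j' => match
  Position 1: all 'i' => match
  Position 2: all 'k' => match
  Position 3: all 'a' => match
  Position 4: ('h', 'm', 'j') => mismatch, stop
LCP = "jika" (length 4)

4


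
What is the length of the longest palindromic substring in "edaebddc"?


Input: "edaebddc"
Checking substrings for palindromes:
  [5:7] "dd" (len 2) => palindrome
Longest palindromic substring: "dd" with length 2

2


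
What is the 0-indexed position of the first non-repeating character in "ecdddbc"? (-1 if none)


Input: ecdddbc
Character frequencies:
  'b': 1
  'c': 2
  'd': 3
  'e': 1
Scanning left to right for freq == 1:
  Position 0 ('e'): unique! => answer = 0

0


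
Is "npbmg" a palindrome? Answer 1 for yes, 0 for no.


Input: npbmg
Reversed: gmbpn
  Compare pos 0 ('n') with pos 4 ('g'): MISMATCH
  Compare pos 1 ('p') with pos 3 ('m'): MISMATCH
Result: not a palindrome

0


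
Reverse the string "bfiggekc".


Input: bfiggekc
Reading characters right to left:
  Position 7: 'c'
  Position 6: 'k'
  Position 5: 'e'
  Position 4: 'g'
  Position 3: 'g'
  Position 2: 'i'
  Position 1: 'f'
  Position 0: 'b'
Reversed: ckeggifb

ckeggifb


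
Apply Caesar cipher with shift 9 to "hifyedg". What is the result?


Caesar cipher: shift "hifyedg" by 9
  'h' (pos 7) + 9 = pos 16 = 'q'
  'i' (pos 8) + 9 = pos 17 = 'r'
  'f' (pos 5) + 9 = pos 14 = 'o'
  'y' (pos 24) + 9 = pos 7 = 'h'
  'e' (pos 4) + 9 = pos 13 = 'n'
  'd' (pos 3) + 9 = pos 12 = 'm'
  'g' (pos 6) + 9 = pos 15 = 'p'
Result: qrohnmp

qrohnmp


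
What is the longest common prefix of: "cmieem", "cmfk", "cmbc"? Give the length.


Words: cmieem, cmfk, cmbc
  Position 0: all 'c' => match
  Position 1: all 'm' => match
  Position 2: ('i', 'f', 'b') => mismatch, stop
LCP = "cm" (length 2)

2


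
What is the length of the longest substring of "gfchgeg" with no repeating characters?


Input: "gfchgeg"
Sliding window (track last position of each char):
  Position 0 ('g'): window [0,0] length 1 -- new best
  Position 1 ('f'): window [0,1] length 2 -- new best
  Position 2 ('c'): window [0,2] length 3 -- new best
  Position 3 ('h'): window [0,3] length 4 -- new best
  Position 4 ('g'): repeat (last at 0), move window start to 1
  Position 4 ('g'): window [1,4] length 4
  Position 5 ('e'): window [1,5] length 5 -- new best
  Position 6 ('g'): repeat (last at 4), move window start to 5
  Position 6 ('g'): window [5,6] length 2
Longest substring with no repeats: "fchge" with length 5

5


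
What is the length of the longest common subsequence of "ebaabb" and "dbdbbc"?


LCS of "ebaabb" and "dbdbbc"
DP table:
           d    b    d    b    b    c
      0    0    0    0    0    0    0
  e   0    0    0    0    0    0    0
  b   0    0    1    1    1    1    1
  a   0    0    1    1    1    1    1
  a   0    0    1    1    1    1    1
  b   0    0    1    1    2    2    2
  b   0    0    1    1    2    3    3
LCS length = dp[6][6] = 3

3


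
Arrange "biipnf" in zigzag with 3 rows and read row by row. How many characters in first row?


Zigzag "biipnf" into 3 rows:
Placing characters:
  'b' => row 0
  'i' => row 1
  'i' => row 2
  'p' => row 1
  'n' => row 0
  'f' => row 1
Rows:
  Row 0: "bn"
  Row 1: "ipf"
  Row 2: "i"
First row length: 2

2


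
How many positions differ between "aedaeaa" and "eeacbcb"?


Comparing "aedaeaa" and "eeacbcb" position by position:
  Position 0: 'a' vs 'e' => DIFFER
  Position 1: 'e' vs 'e' => same
  Position 2: 'd' vs 'a' => DIFFER
  Position 3: 'a' vs 'c' => DIFFER
  Position 4: 'e' vs 'b' => DIFFER
  Position 5: 'a' vs 'c' => DIFFER
  Position 6: 'a' vs 'b' => DIFFER
Positions that differ: 6

6


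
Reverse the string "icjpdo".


Input: icjpdo
Reading characters right to left:
  Position 5: 'o'
  Position 4: 'd'
  Position 3: 'p'
  Position 2: 'j'
  Position 1: 'c'
  Position 0: 'i'
Reversed: odpjci

odpjci


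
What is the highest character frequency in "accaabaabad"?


Input: accaabaabad
Character counts:
  'a': 6
  'b': 2
  'c': 2
  'd': 1
Maximum frequency: 6

6


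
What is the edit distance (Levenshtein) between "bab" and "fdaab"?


Computing edit distance: "bab" -> "fdaab"
DP table:
           f    d    a    a    b
      0    1    2    3    4    5
  b   1    1    2    3    4    4
  a   2    2    2    2    3    4
  b   3    3    3    3    3    3
Edit distance = dp[3][5] = 3

3


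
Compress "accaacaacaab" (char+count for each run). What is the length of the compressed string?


Input: accaacaacaab
Runs:
  'a' x 1 => "a1"
  'c' x 2 => "c2"
  'a' x 2 => "a2"
  'c' x 1 => "c1"
  'a' x 2 => "a2"
  'c' x 1 => "c1"
  'a' x 2 => "a2"
  'b' x 1 => "b1"
Compressed: "a1c2a2c1a2c1a2b1"
Compressed length: 16

16


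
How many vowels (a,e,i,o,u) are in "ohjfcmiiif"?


Input: ohjfcmiiif
Checking each character:
  'o' at position 0: vowel (running total: 1)
  'h' at position 1: consonant
  'j' at position 2: consonant
  'f' at position 3: consonant
  'c' at position 4: consonant
  'm' at position 5: consonant
  'i' at position 6: vowel (running total: 2)
  'i' at position 7: vowel (running total: 3)
  'i' at position 8: vowel (running total: 4)
  'f' at position 9: consonant
Total vowels: 4

4


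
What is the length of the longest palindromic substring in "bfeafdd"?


Input: "bfeafdd"
Checking substrings for palindromes:
  [5:7] "dd" (len 2) => palindrome
Longest palindromic substring: "dd" with length 2

2


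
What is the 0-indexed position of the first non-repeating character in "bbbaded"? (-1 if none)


Input: bbbaded
Character frequencies:
  'a': 1
  'b': 3
  'd': 2
  'e': 1
Scanning left to right for freq == 1:
  Position 0 ('b'): freq=3, skip
  Position 1 ('b'): freq=3, skip
  Position 2 ('b'): freq=3, skip
  Position 3 ('a'): unique! => answer = 3

3


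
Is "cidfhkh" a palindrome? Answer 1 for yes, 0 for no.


Input: cidfhkh
Reversed: hkhfdic
  Compare pos 0 ('c') with pos 6 ('h'): MISMATCH
  Compare pos 1 ('i') with pos 5 ('k'): MISMATCH
  Compare pos 2 ('d') with pos 4 ('h'): MISMATCH
Result: not a palindrome

0


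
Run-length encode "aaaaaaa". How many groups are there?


Input: aaaaaaa
Scanning for consecutive runs:
  Group 1: 'a' x 7 (positions 0-6)
Total groups: 1

1


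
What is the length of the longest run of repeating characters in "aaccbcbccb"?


Input: "aaccbcbccb"
Scanning for longest run:
  Position 1 ('a'): continues run of 'a', length=2
  Position 2 ('c'): new char, reset run to 1
  Position 3 ('c'): continues run of 'c', length=2
  Position 4 ('b'): new char, reset run to 1
  Position 5 ('c'): new char, reset run to 1
  Position 6 ('b'): new char, reset run to 1
  Position 7 ('c'): new char, reset run to 1
  Position 8 ('c'): continues run of 'c', length=2
  Position 9 ('b'): new char, reset run to 1
Longest run: 'a' with length 2

2


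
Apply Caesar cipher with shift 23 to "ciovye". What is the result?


Caesar cipher: shift "ciovye" by 23
  'c' (pos 2) + 23 = pos 25 = 'z'
  'i' (pos 8) + 23 = pos 5 = 'f'
  'o' (pos 14) + 23 = pos 11 = 'l'
  'v' (pos 21) + 23 = pos 18 = 's'
  'y' (pos 24) + 23 = pos 21 = 'v'
  'e' (pos 4) + 23 = pos 1 = 'b'
Result: zflsvb

zflsvb


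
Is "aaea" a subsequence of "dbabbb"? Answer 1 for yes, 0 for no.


Check if "aaea" is a subsequence of "dbabbb"
Greedy scan:
  Position 0 ('d'): no match needed
  Position 1 ('b'): no match needed
  Position 2 ('a'): matches sub[0] = 'a'
  Position 3 ('b'): no match needed
  Position 4 ('b'): no match needed
  Position 5 ('b'): no match needed
Only matched 1/4 characters => not a subsequence

0


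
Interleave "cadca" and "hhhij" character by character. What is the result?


Interleaving "cadca" and "hhhij":
  Position 0: 'c' from first, 'h' from second => "ch"
  Position 1: 'a' from first, 'h' from second => "ah"
  Position 2: 'd' from first, 'h' from second => "dh"
  Position 3: 'c' from first, 'i' from second => "ci"
  Position 4: 'a' from first, 'j' from second => "aj"
Result: chahdhciaj

chahdhciaj


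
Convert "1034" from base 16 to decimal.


Input: "1034" in base 16
Positional expansion:
  Digit '1' (value 1) x 16^3 = 4096
  Digit '0' (value 0) x 16^2 = 0
  Digit '3' (value 3) x 16^1 = 48
  Digit '4' (value 4) x 16^0 = 4
Sum = 4148

4148


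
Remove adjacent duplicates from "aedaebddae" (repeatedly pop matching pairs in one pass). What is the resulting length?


Input: aedaebddae
Stack-based adjacent duplicate removal:
  Read 'a': push. Stack: a
  Read 'e': push. Stack: ae
  Read 'd': push. Stack: aed
  Read 'a': push. Stack: aeda
  Read 'e': push. Stack: aedae
  Read 'b': push. Stack: aedaeb
  Read 'd': push. Stack: aedaebd
  Read 'd': matches stack top 'd' => pop. Stack: aedaeb
  Read 'a': push. Stack: aedaeba
  Read 'e': push. Stack: aedaebae
Final stack: "aedaebae" (length 8)

8


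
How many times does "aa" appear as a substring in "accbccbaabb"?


Searching for "aa" in "accbccbaabb"
Scanning each position:
  Position 0: "ac" => no
  Position 1: "cc" => no
  Position 2: "cb" => no
  Position 3: "bc" => no
  Position 4: "cc" => no
  Position 5: "cb" => no
  Position 6: "ba" => no
  Position 7: "aa" => MATCH
  Position 8: "ab" => no
  Position 9: "bb" => no
Total occurrences: 1

1


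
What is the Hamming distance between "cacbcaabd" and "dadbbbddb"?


Comparing "cacbcaabd" and "dadbbbddb" position by position:
  Position 0: 'c' vs 'd' => differ
  Position 1: 'a' vs 'a' => same
  Position 2: 'c' vs 'd' => differ
  Position 3: 'b' vs 'b' => same
  Position 4: 'c' vs 'b' => differ
  Position 5: 'a' vs 'b' => differ
  Position 6: 'a' vs 'd' => differ
  Position 7: 'b' vs 'd' => differ
  Position 8: 'd' vs 'b' => differ
Total differences (Hamming distance): 7

7


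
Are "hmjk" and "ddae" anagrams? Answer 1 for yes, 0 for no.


Strings: "hmjk", "ddae"
Sorted first:  hjkm
Sorted second: adde
Differ at position 0: 'h' vs 'a' => not anagrams

0


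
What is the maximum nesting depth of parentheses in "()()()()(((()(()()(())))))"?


Input: "()()()()(((()(()()(())))))"
Tracking depth:
  Position 0 '(': depth becomes 1
  Position 1 ')': depth becomes 0
  Position 2 '(': depth becomes 1
  Position 3 ')': depth becomes 0
  Position 4 '(': depth becomes 1
  Position 5 ')': depth becomes 0
  Position 6 '(': depth becomes 1
  Position 7 ')': depth becomes 0
  Position 8 '(': depth becomes 1
  Position 9 '(': depth becomes 2
  Position 10 '(': depth becomes 3
  Position 11 '(': depth becomes 4
  Position 12 ')': depth becomes 3
  Position 13 '(': depth becomes 4
  Position 14 '(': depth becomes 5
  Position 15 ')': depth becomes 4
  Position 16 '(': depth becomes 5
  Position 17 ')': depth becomes 4
  Position 18 '(': depth becomes 5
  Position 19 '(': depth becomes 6
  Position 20 ')': depth becomes 5
  Position 21 ')': depth becomes 4
  Position 22 ')': depth becomes 3
  Position 23 ')': depth becomes 2
  Position 24 ')': depth becomes 1
  Position 25 ')': depth becomes 0
Maximum depth reached: 6

6


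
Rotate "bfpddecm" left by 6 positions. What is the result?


Input: "bfpddecm", rotate left by 6
First 6 characters: "bfpdde"
Remaining characters: "cm"
Concatenate remaining + first: "cm" + "bfpdde" = "cmbfpdde"

cmbfpdde


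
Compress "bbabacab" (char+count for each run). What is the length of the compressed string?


Input: bbabacab
Runs:
  'b' x 2 => "b2"
  'a' x 1 => "a1"
  'b' x 1 => "b1"
  'a' x 1 => "a1"
  'c' x 1 => "c1"
  'a' x 1 => "a1"
  'b' x 1 => "b1"
Compressed: "b2a1b1a1c1a1b1"
Compressed length: 14

14


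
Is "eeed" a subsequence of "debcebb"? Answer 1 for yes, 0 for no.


Check if "eeed" is a subsequence of "debcebb"
Greedy scan:
  Position 0 ('d'): no match needed
  Position 1 ('e'): matches sub[0] = 'e'
  Position 2 ('b'): no match needed
  Position 3 ('c'): no match needed
  Position 4 ('e'): matches sub[1] = 'e'
  Position 5 ('b'): no match needed
  Position 6 ('b'): no match needed
Only matched 2/4 characters => not a subsequence

0


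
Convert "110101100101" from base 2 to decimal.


Input: "110101100101" in base 2
Positional expansion:
  Digit '1' (value 1) x 2^11 = 2048
  Digit '1' (value 1) x 2^10 = 1024
  Digit '0' (value 0) x 2^9 = 0
  Digit '1' (value 1) x 2^8 = 256
  Digit '0' (value 0) x 2^7 = 0
  Digit '1' (value 1) x 2^6 = 64
  Digit '1' (value 1) x 2^5 = 32
  Digit '0' (value 0) x 2^4 = 0
  Digit '0' (value 0) x 2^3 = 0
  Digit '1' (value 1) x 2^2 = 4
  Digit '0' (value 0) x 2^1 = 0
  Digit '1' (value 1) x 2^0 = 1
Sum = 3429

3429


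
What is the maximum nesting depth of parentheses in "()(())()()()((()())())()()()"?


Input: "()(())()()()((()())())()()()"
Tracking depth:
  Position 0 '(': depth becomes 1
  Position 1 ')': depth becomes 0
  Position 2 '(': depth becomes 1
  Position 3 '(': depth becomes 2
  Position 4 ')': depth becomes 1
  Position 5 ')': depth becomes 0
  Position 6 '(': depth becomes 1
  Position 7 ')': depth becomes 0
  Position 8 '(': depth becomes 1
  Position 9 ')': depth becomes 0
  Position 10 '(': depth becomes 1
  Position 11 ')': depth becomes 0
  Position 12 '(': depth becomes 1
  Position 13 '(': depth becomes 2
  Position 14 '(': depth becomes 3
  Position 15 ')': depth becomes 2
  Position 16 '(': depth becomes 3
  Position 17 ')': depth becomes 2
  Position 18 ')': depth becomes 1
  Position 19 '(': depth becomes 2
  Position 20 ')': depth becomes 1
  Position 21 ')': depth becomes 0
  Position 22 '(': depth becomes 1
  Position 23 ')': depth becomes 0
  Position 24 '(': depth becomes 1
  Position 25 ')': depth becomes 0
  Position 26 '(': depth becomes 1
  Position 27 ')': depth becomes 0
Maximum depth reached: 3

3


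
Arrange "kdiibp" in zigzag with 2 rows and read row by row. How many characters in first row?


Zigzag "kdiibp" into 2 rows:
Placing characters:
  'k' => row 0
  'd' => row 1
  'i' => row 0
  'i' => row 1
  'b' => row 0
  'p' => row 1
Rows:
  Row 0: "kib"
  Row 1: "dip"
First row length: 3

3


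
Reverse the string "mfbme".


Input: mfbme
Reading characters right to left:
  Position 4: 'e'
  Position 3: 'm'
  Position 2: 'b'
  Position 1: 'f'
  Position 0: 'm'
Reversed: embfm

embfm


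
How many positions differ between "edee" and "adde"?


Comparing "edee" and "adde" position by position:
  Position 0: 'e' vs 'a' => DIFFER
  Position 1: 'd' vs 'd' => same
  Position 2: 'e' vs 'd' => DIFFER
  Position 3: 'e' vs 'e' => same
Positions that differ: 2

2


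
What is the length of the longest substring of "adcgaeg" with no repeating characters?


Input: "adcgaeg"
Sliding window (track last position of each char):
  Position 0 ('a'): window [0,0] length 1 -- new best
  Position 1 ('d'): window [0,1] length 2 -- new best
  Position 2 ('c'): window [0,2] length 3 -- new best
  Position 3 ('g'): window [0,3] length 4 -- new best
  Position 4 ('a'): repeat (last at 0), move window start to 1
  Position 4 ('a'): window [1,4] length 4
  Position 5 ('e'): window [1,5] length 5 -- new best
  Position 6 ('g'): repeat (last at 3), move window start to 4
  Position 6 ('g'): window [4,6] length 3
Longest substring with no repeats: "dcgae" with length 5

5


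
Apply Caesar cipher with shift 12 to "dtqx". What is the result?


Caesar cipher: shift "dtqx" by 12
  'd' (pos 3) + 12 = pos 15 = 'p'
  't' (pos 19) + 12 = pos 5 = 'f'
  'q' (pos 16) + 12 = pos 2 = 'c'
  'x' (pos 23) + 12 = pos 9 = 'j'
Result: pfcj

pfcj


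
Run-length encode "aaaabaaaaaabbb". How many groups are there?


Input: aaaabaaaaaabbb
Scanning for consecutive runs:
  Group 1: 'a' x 4 (positions 0-3)
  Group 2: 'b' x 1 (positions 4-4)
  Group 3: 'a' x 6 (positions 5-10)
  Group 4: 'b' x 3 (positions 11-13)
Total groups: 4

4


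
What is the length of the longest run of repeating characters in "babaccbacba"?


Input: "babaccbacba"
Scanning for longest run:
  Position 1 ('a'): new char, reset run to 1
  Position 2 ('b'): new char, reset run to 1
  Position 3 ('a'): new char, reset run to 1
  Position 4 ('c'): new char, reset run to 1
  Position 5 ('c'): continues run of 'c', length=2
  Position 6 ('b'): new char, reset run to 1
  Position 7 ('a'): new char, reset run to 1
  Position 8 ('c'): new char, reset run to 1
  Position 9 ('b'): new char, reset run to 1
  Position 10 ('a'): new char, reset run to 1
Longest run: 'c' with length 2

2


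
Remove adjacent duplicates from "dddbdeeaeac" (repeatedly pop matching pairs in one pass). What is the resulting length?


Input: dddbdeeaeac
Stack-based adjacent duplicate removal:
  Read 'd': push. Stack: d
  Read 'd': matches stack top 'd' => pop. Stack: (empty)
  Read 'd': push. Stack: d
  Read 'b': push. Stack: db
  Read 'd': push. Stack: dbd
  Read 'e': push. Stack: dbde
  Read 'e': matches stack top 'e' => pop. Stack: dbd
  Read 'a': push. Stack: dbda
  Read 'e': push. Stack: dbdae
  Read 'a': push. Stack: dbdaea
  Read 'c': push. Stack: dbdaeac
Final stack: "dbdaeac" (length 7)

7


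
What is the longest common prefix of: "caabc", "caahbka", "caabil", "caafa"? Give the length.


Words: caabc, caahbka, caabil, caafa
  Position 0: all 'c' => match
  Position 1: all 'a' => match
  Position 2: all 'a' => match
  Position 3: ('b', 'h', 'b', 'f') => mismatch, stop
LCP = "caa" (length 3)

3


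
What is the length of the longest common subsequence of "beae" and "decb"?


LCS of "beae" and "decb"
DP table:
           d    e    c    b
      0    0    0    0    0
  b   0    0    0    0    1
  e   0    0    1    1    1
  a   0    0    1    1    1
  e   0    0    1    1    1
LCS length = dp[4][4] = 1

1


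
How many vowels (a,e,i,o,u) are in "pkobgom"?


Input: pkobgom
Checking each character:
  'p' at position 0: consonant
  'k' at position 1: consonant
  'o' at position 2: vowel (running total: 1)
  'b' at position 3: consonant
  'g' at position 4: consonant
  'o' at position 5: vowel (running total: 2)
  'm' at position 6: consonant
Total vowels: 2

2


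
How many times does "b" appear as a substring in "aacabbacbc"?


Searching for "b" in "aacabbacbc"
Scanning each position:
  Position 0: "a" => no
  Position 1: "a" => no
  Position 2: "c" => no
  Position 3: "a" => no
  Position 4: "b" => MATCH
  Position 5: "b" => MATCH
  Position 6: "a" => no
  Position 7: "c" => no
  Position 8: "b" => MATCH
  Position 9: "c" => no
Total occurrences: 3

3


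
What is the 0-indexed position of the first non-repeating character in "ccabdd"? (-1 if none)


Input: ccabdd
Character frequencies:
  'a': 1
  'b': 1
  'c': 2
  'd': 2
Scanning left to right for freq == 1:
  Position 0 ('c'): freq=2, skip
  Position 1 ('c'): freq=2, skip
  Position 2 ('a'): unique! => answer = 2

2


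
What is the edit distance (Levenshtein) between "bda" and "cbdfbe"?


Computing edit distance: "bda" -> "cbdfbe"
DP table:
           c    b    d    f    b    e
      0    1    2    3    4    5    6
  b   1    1    1    2    3    4    5
  d   2    2    2    1    2    3    4
  a   3    3    3    2    2    3    4
Edit distance = dp[3][6] = 4

4


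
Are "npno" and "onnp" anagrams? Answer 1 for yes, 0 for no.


Strings: "npno", "onnp"
Sorted first:  nnop
Sorted second: nnop
Sorted forms match => anagrams

1


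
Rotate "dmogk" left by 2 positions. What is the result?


Input: "dmogk", rotate left by 2
First 2 characters: "dm"
Remaining characters: "ogk"
Concatenate remaining + first: "ogk" + "dm" = "ogkdm"

ogkdm


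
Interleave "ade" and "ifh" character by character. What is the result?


Interleaving "ade" and "ifh":
  Position 0: 'a' from first, 'i' from second => "ai"
  Position 1: 'd' from first, 'f' from second => "df"
  Position 2: 'e' from first, 'h' from second => "eh"
Result: aidfeh

aidfeh


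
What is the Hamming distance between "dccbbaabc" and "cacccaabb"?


Comparing "dccbbaabc" and "cacccaabb" position by position:
  Position 0: 'd' vs 'c' => differ
  Position 1: 'c' vs 'a' => differ
  Position 2: 'c' vs 'c' => same
  Position 3: 'b' vs 'c' => differ
  Position 4: 'b' vs 'c' => differ
  Position 5: 'a' vs 'a' => same
  Position 6: 'a' vs 'a' => same
  Position 7: 'b' vs 'b' => same
  Position 8: 'c' vs 'b' => differ
Total differences (Hamming distance): 5

5


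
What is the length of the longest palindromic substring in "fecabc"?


Input: "fecabc"
Checking substrings for palindromes:
  No multi-char palindromic substrings found
Longest palindromic substring: "f" with length 1

1


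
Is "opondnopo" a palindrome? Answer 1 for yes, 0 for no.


Input: opondnopo
Reversed: opondnopo
  Compare pos 0 ('o') with pos 8 ('o'): match
  Compare pos 1 ('p') with pos 7 ('p'): match
  Compare pos 2 ('o') with pos 6 ('o'): match
  Compare pos 3 ('n') with pos 5 ('n'): match
Result: palindrome

1


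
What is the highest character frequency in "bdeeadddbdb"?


Input: bdeeadddbdb
Character counts:
  'a': 1
  'b': 3
  'd': 5
  'e': 2
Maximum frequency: 5

5


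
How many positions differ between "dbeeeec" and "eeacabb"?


Comparing "dbeeeec" and "eeacabb" position by position:
  Position 0: 'd' vs 'e' => DIFFER
  Position 1: 'b' vs 'e' => DIFFER
  Position 2: 'e' vs 'a' => DIFFER
  Position 3: 'e' vs 'c' => DIFFER
  Position 4: 'e' vs 'a' => DIFFER
  Position 5: 'e' vs 'b' => DIFFER
  Position 6: 'c' vs 'b' => DIFFER
Positions that differ: 7

7


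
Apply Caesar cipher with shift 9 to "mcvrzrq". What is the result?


Caesar cipher: shift "mcvrzrq" by 9
  'm' (pos 12) + 9 = pos 21 = 'v'
  'c' (pos 2) + 9 = pos 11 = 'l'
  'v' (pos 21) + 9 = pos 4 = 'e'
  'r' (pos 17) + 9 = pos 0 = 'a'
  'z' (pos 25) + 9 = pos 8 = 'i'
  'r' (pos 17) + 9 = pos 0 = 'a'
  'q' (pos 16) + 9 = pos 25 = 'z'
Result: vleaiaz

vleaiaz


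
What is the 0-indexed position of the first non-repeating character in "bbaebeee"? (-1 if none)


Input: bbaebeee
Character frequencies:
  'a': 1
  'b': 3
  'e': 4
Scanning left to right for freq == 1:
  Position 0 ('b'): freq=3, skip
  Position 1 ('b'): freq=3, skip
  Position 2 ('a'): unique! => answer = 2

2


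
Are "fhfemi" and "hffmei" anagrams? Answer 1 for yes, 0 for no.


Strings: "fhfemi", "hffmei"
Sorted first:  effhim
Sorted second: effhim
Sorted forms match => anagrams

1


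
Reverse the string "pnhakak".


Input: pnhakak
Reading characters right to left:
  Position 6: 'k'
  Position 5: 'a'
  Position 4: 'k'
  Position 3: 'a'
  Position 2: 'h'
  Position 1: 'n'
  Position 0: 'p'
Reversed: kakahnp

kakahnp


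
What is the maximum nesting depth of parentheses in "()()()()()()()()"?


Input: "()()()()()()()()"
Tracking depth:
  Position 0 '(': depth becomes 1
  Position 1 ')': depth becomes 0
  Position 2 '(': depth becomes 1
  Position 3 ')': depth becomes 0
  Position 4 '(': depth becomes 1
  Position 5 ')': depth becomes 0
  Position 6 '(': depth becomes 1
  Position 7 ')': depth becomes 0
  Position 8 '(': depth becomes 1
  Position 9 ')': depth becomes 0
  Position 10 '(': depth becomes 1
  Position 11 ')': depth becomes 0
  Position 12 '(': depth becomes 1
  Position 13 ')': depth becomes 0
  Position 14 '(': depth becomes 1
  Position 15 ')': depth becomes 0
Maximum depth reached: 1

1
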